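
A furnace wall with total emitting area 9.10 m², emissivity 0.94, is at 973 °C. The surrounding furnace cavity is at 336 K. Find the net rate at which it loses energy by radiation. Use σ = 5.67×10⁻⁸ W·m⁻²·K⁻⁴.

Convert: 973 °C = 1246 K.
Q = εσA(T⁴ − T_s⁴). T⁴ − T_s⁴ = (1246)⁴ − (336)⁴ = 2.41×10^12 − 1.27×10^10 = 2.40×10^12 K⁴.
Q = 0.94 × 5.67×10⁻⁸ × 9.10 × 2.40×10^12 = 1.16×10^6 W.

Q ≈ 1.16×10^6 W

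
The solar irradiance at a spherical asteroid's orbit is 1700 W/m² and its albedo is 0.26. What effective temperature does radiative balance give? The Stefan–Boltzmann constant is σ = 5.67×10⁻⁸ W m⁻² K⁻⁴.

T ≈ 273 K

Power absorbed = (1−a)S·πR²; power emitted = 4πR²σT⁴. Equating and cancelling πR²:
T = ((1−a)S / 4σ)^(1/4) = (1260 / (4 × 5.67×10⁻⁸))^(1/4) = (5.55×10^9)^(1/4).
T = 273 K.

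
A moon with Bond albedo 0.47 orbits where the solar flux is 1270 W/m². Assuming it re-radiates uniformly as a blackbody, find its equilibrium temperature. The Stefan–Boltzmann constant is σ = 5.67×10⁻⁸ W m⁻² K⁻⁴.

Power absorbed = (1−a)S·πR²; power emitted = 4πR²σT⁴. Equating and cancelling πR²:
T = ((1−a)S / 4σ)^(1/4) = (673 / (4 × 5.67×10⁻⁸))^(1/4) = (2.97×10^9)^(1/4).
T = 233 K.

T ≈ 233 K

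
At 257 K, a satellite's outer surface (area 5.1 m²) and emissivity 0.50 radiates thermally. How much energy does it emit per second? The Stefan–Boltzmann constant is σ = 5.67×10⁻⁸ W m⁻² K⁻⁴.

P = εσAT⁴ = 0.50 × 5.67×10⁻⁸ × 5.10 × (257)⁴ = 0.50 × 5.67×10⁻⁸ × 5.10 × 4.36×10^9.
P = 631 W.

P ≈ 631 W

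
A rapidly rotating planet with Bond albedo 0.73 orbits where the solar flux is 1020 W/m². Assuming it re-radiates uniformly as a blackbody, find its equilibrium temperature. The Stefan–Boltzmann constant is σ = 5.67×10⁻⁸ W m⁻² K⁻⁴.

T ≈ 187 K

Power absorbed = (1−a)S·πR²; power emitted = 4πR²σT⁴. Equating and cancelling πR²:
T = ((1−a)S / 4σ)^(1/4) = (275 / (4 × 5.67×10⁻⁸))^(1/4) = (1.21×10^9)^(1/4).
T = 187 K.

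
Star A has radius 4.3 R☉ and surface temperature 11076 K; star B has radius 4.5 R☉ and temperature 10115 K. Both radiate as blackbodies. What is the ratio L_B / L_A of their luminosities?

L_B/L_A ≈ 0.762

L = 4πR²σT⁴ ∝ R²T⁴, so L_B/L_A = (4.5/4.3)² × (10115/11076)⁴ = 1.10 × 0.696 = 0.762.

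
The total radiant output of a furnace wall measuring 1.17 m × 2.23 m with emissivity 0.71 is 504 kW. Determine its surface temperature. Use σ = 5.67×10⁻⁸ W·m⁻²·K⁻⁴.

A = 1.17 × 2.23 = 2.61 m².
From P = εσAT⁴, T = (P / εσA)^(1/4) = (5.04×10^5 / (0.71 × 5.67×10⁻⁸ × 2.61))^(1/4).
T = (4.80×10^12)^(1/4) = 1480 K.

T ≈ 1480 K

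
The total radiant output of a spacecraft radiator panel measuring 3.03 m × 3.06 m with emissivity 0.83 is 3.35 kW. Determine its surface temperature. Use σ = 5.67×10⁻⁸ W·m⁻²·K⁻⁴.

A = 3.03 × 3.06 = 9.27 m².
From P = εσAT⁴, T = (P / εσA)^(1/4) = (3350 / (0.83 × 5.67×10⁻⁸ × 9.27))^(1/4).
T = (7.68×10^9)^(1/4) = 296 K.

T ≈ 296 K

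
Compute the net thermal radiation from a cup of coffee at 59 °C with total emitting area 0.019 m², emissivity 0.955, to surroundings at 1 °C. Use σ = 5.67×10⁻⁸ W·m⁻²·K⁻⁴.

Convert: 59 °C = 332 K; 1 °C = 274 K.
Q = εσA(T⁴ − T_s⁴). T⁴ − T_s⁴ = (332)⁴ − (274)⁴ = 1.21×10^10 − 5.64×10^9 = 6.51×10^9 K⁴.
Q = 0.955 × 5.67×10⁻⁸ × 0.0190 × 6.51×10^9 = 6.70 W.

Q ≈ 6.70 W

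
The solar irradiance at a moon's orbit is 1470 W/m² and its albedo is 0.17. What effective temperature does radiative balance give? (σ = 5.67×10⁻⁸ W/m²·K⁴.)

Power absorbed = (1−a)S·πR²; power emitted = 4πR²σT⁴. Equating and cancelling πR²:
T = ((1−a)S / 4σ)^(1/4) = (1220 / (4 × 5.67×10⁻⁸))^(1/4) = (5.38×10^9)^(1/4).
T = 271 K.

T ≈ 271 K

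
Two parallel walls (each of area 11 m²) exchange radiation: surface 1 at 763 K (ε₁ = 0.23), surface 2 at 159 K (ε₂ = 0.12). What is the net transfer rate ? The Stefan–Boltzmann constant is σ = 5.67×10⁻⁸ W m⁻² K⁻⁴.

Q ≈ 18100 W

For two large parallel gray plates, q = σ(T₁⁴ − T₂⁴) / (1/ε₁ + 1/ε₂ − 1).
1/ε₁ + 1/ε₂ − 1 = 1/0.23 + 1/0.12 − 1 = 11.68.
T₁⁴ − T₂⁴ = 3.39×10^11 − 6.39×10^8 = 3.38×10^11 K⁴.
q = 5.67×10⁻⁸ × 3.38×10^11 / 11.68 = 1640 W/m².
Q = q·A = 1640 × 11 = 18100 W.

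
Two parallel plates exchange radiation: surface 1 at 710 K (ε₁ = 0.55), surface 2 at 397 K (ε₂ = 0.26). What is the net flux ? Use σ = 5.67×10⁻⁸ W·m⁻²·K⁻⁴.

For two large parallel gray plates, q = σ(T₁⁴ − T₂⁴) / (1/ε₁ + 1/ε₂ − 1).
1/ε₁ + 1/ε₂ − 1 = 1/0.55 + 1/0.26 − 1 = 4.664.
T₁⁴ − T₂⁴ = 2.54×10^11 − 2.48×10^10 = 2.29×10^11 K⁴.
q = 5.67×10⁻⁸ × 2.29×10^11 / 4.664 = 2790 W/m².

q ≈ 2790 W/m²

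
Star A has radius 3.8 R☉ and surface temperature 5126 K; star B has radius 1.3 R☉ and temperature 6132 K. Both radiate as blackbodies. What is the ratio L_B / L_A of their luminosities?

L_B/L_A ≈ 0.240

L = 4πR²σT⁴ ∝ R²T⁴, so L_B/L_A = (1.3/3.8)² × (6132/5126)⁴ = 0.117 × 2.05 = 0.240.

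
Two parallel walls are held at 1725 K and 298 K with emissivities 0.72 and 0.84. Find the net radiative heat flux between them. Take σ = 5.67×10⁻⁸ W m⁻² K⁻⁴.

q ≈ 3.18×10^5 W/m²

For two large parallel gray plates, q = σ(T₁⁴ − T₂⁴) / (1/ε₁ + 1/ε₂ − 1).
1/ε₁ + 1/ε₂ − 1 = 1/0.72 + 1/0.84 − 1 = 1.579.
T₁⁴ − T₂⁴ = 8.85×10^12 − 7.89×10^9 = 8.85×10^12 K⁴.
q = 5.67×10⁻⁸ × 8.85×10^12 / 1.579 = 3.18×10^5 W/m².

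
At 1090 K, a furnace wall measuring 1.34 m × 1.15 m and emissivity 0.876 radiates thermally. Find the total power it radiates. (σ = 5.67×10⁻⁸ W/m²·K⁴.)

P ≈ 1.08×10^5 W

A = 1.34 × 1.15 = 1.54 m².
Stefan–Boltzmann: P = εσAT⁴ = 0.876 × 5.67×10⁻⁸ × 1.54 × (1090)⁴ = 0.876 × 5.67×10⁻⁸ × 1.54 × 1.41×10^12.
P = 1.08×10^5 W.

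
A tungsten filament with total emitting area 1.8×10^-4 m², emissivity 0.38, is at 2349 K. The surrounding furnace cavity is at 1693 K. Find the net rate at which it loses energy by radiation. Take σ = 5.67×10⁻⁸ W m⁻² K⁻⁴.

Q = εσA(T⁴ − T_s⁴). T⁴ − T_s⁴ = (2349)⁴ − (1693)⁴ = 3.04×10^13 − 8.22×10^12 = 2.22×10^13 K⁴.
Q = 0.38 × 5.67×10⁻⁸ × 1.80×10^-4 × 2.22×10^13 = 86.2 W.

Q ≈ 86.2 W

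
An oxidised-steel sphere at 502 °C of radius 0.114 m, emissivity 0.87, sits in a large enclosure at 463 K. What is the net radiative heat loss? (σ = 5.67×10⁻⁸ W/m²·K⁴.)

Q ≈ 2540 W

A = 4πr² = 4π × (0.114)² = 0.163 m².
Convert: 502 °C = 775 K.
Q = εσA(T⁴ − T_s⁴). T⁴ − T_s⁴ = (775)⁴ − (463)⁴ = 3.61×10^11 − 4.60×10^10 = 3.15×10^11 K⁴.
Q = 0.87 × 5.67×10⁻⁸ × 0.163 × 3.15×10^11 = 2540 W.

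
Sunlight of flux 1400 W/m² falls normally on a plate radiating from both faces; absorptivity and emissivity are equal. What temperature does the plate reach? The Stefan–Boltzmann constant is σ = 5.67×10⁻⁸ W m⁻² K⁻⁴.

T ≈ 333 K

Absorbed flux αS = emitted flux 2εσT⁴ per unit area; with α = ε this gives T = (S/2σ)^(1/4).
T = (1400 / (2 × 5.67×10⁻⁸))^(1/4) = (1.23×10^10)^(1/4).
T = 333 K.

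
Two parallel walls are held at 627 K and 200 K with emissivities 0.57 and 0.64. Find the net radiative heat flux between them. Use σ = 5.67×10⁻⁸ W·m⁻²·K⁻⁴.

For two large parallel gray plates, q = σ(T₁⁴ − T₂⁴) / (1/ε₁ + 1/ε₂ − 1).
1/ε₁ + 1/ε₂ − 1 = 1/0.57 + 1/0.64 − 1 = 2.317.
T₁⁴ − T₂⁴ = 1.55×10^11 − 1.60×10^9 = 1.53×10^11 K⁴.
q = 5.67×10⁻⁸ × 1.53×10^11 / 2.317 = 3740 W/m².

q ≈ 3740 W/m²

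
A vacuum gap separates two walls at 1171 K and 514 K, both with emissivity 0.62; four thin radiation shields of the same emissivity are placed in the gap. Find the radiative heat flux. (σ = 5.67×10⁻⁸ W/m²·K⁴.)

Each of the 5 gaps contributes resistance (2/ε − 1) = 2/0.62 − 1 = 2.226; total = 11.13.
q = σ(T₁⁴ − T₂⁴) / 11.13 = 5.67×10⁻⁸ × 1.81×10^12 / 11.13 = 9220 W/m².

q ≈ 9220 W/m²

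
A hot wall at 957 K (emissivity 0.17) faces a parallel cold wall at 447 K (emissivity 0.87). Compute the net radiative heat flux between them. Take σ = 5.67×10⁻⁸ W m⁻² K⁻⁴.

q ≈ 7510 W/m²

For two large parallel gray plates, q = σ(T₁⁴ − T₂⁴) / (1/ε₁ + 1/ε₂ − 1).
1/ε₁ + 1/ε₂ − 1 = 1/0.17 + 1/0.87 − 1 = 6.032.
T₁⁴ − T₂⁴ = 8.39×10^11 − 3.99×10^10 = 7.99×10^11 K⁴.
q = 5.67×10⁻⁸ × 7.99×10^11 / 6.032 = 7510 W/m².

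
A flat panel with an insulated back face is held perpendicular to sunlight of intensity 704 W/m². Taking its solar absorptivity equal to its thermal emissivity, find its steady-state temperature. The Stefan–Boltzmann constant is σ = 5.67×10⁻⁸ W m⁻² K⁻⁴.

T ≈ 334 K

Absorbed flux αS = emitted flux εσT⁴ (one radiating face); with α = ε, T = (S/σ)^(1/4).
T = (704 / 5.67×10⁻⁸)^(1/4) = (1.24×10^10)^(1/4).
T = 334 K.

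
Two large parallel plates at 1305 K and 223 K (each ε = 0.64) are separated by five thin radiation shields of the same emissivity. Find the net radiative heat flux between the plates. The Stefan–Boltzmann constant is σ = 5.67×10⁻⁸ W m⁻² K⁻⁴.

Each of the 6 gaps contributes resistance (2/ε − 1) = 2/0.64 − 1 = 2.125; total = 12.75.
q = σ(T₁⁴ − T₂⁴) / 12.75 = 5.67×10⁻⁸ × 2.90×10^12 / 12.75 = 12900 W/m².

q ≈ 12900 W/m²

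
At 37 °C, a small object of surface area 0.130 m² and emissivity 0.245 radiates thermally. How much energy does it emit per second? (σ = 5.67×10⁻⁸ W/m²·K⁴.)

37 °C = 310 K.
Stefan–Boltzmann: P = εσAT⁴ = 0.245 × 5.67×10⁻⁸ × 0.130 × (310)⁴ = 0.245 × 5.67×10⁻⁸ × 0.130 × 9.24×10^9.
P = 16.7 W.

P ≈ 16.7 W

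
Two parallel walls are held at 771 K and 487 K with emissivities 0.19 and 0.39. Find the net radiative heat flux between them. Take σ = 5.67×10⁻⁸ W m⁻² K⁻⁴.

q ≈ 2470 W/m²

For two large parallel gray plates, q = σ(T₁⁴ − T₂⁴) / (1/ε₁ + 1/ε₂ − 1).
1/ε₁ + 1/ε₂ − 1 = 1/0.19 + 1/0.39 − 1 = 6.827.
T₁⁴ − T₂⁴ = 3.53×10^11 − 5.62×10^10 = 2.97×10^11 K⁴.
q = 5.67×10⁻⁸ × 2.97×10^11 / 6.827 = 2470 W/m².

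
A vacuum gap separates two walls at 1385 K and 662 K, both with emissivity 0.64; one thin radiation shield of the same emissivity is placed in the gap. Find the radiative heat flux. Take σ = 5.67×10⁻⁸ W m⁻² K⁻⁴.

q ≈ 46500 W/m²

Each of the 2 gaps contributes resistance (2/ε − 1) = 2/0.64 − 1 = 2.125; total = 4.250.
q = σ(T₁⁴ − T₂⁴) / 4.250 = 5.67×10⁻⁸ × 3.49×10^12 / 4.250 = 46500 W/m².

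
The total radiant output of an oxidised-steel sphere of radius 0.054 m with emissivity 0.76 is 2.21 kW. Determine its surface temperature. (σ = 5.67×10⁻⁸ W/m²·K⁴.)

T ≈ 1090 K

A = 4πr² = 4π × (0.054)² = 0.0366 m².
From P = εσAT⁴, T = (P / εσA)^(1/4) = (2210 / (0.76 × 5.67×10⁻⁸ × 0.0366))^(1/4).
T = (1.40×10^12)^(1/4) = 1090 K.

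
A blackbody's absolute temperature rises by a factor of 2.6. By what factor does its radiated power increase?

P ∝ T⁴, so the power scales as (2.6)⁴ = 45.7.

factor ≈ 45.7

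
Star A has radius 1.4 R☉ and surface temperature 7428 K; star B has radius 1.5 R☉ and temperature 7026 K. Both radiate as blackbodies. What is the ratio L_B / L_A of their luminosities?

L_B/L_A ≈ 0.919

L = 4πR²σT⁴ ∝ R²T⁴, so L_B/L_A = (1.5/1.4)² × (7026/7428)⁴ = 1.15 × 0.800 = 0.919.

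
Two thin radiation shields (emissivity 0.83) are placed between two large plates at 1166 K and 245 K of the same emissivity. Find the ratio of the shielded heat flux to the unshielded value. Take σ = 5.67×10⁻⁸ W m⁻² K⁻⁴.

With N identical shields there are N+1 = 3 gaps in series, each with the same radiative resistance, so the flux falls to 1/(N+1) of its unshielded value.

ratio ≈ 0.333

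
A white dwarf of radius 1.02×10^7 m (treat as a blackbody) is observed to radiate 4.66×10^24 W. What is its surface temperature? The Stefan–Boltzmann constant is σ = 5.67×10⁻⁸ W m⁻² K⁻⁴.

T ≈ 15800 K

A = 4πr² = 4π × (1.02×10^7)² = 1.31×10^15 m².
From P = σAT⁴, T = (P / σA)^(1/4) = (4.66×10^24 / (5.67×10⁻⁸ × 1.31×10^15))^(1/4).
T = (6.29×10^16)^(1/4) = 15800 K.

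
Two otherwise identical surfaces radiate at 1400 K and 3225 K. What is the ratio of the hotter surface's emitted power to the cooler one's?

P ∝ T⁴, so the ratio is (3225/1400)⁴ = (2.304)⁴ = 28.2.

ratio ≈ 28.2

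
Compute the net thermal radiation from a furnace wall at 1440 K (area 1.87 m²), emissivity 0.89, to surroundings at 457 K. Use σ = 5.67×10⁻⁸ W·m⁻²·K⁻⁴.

Q ≈ 4.02×10^5 W

Q = εσA(T⁴ − T_s⁴). T⁴ − T_s⁴ = (1440)⁴ − (457)⁴ = 4.30×10^12 − 4.36×10^10 = 4.26×10^12 K⁴.
Q = 0.89 × 5.67×10⁻⁸ × 1.87 × 4.26×10^12 = 4.02×10^5 W.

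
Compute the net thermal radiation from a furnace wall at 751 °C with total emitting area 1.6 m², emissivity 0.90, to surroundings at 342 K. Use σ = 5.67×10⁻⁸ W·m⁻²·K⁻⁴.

Convert: 751 °C = 1024 K.
Q = εσA(T⁴ − T_s⁴). T⁴ − T_s⁴ = (1024)⁴ − (342)⁴ = 1.10×10^12 − 1.37×10^10 = 1.09×10^12 K⁴.
Q = 0.90 × 5.67×10⁻⁸ × 1.60 × 1.09×10^12 = 88700 W.

Q ≈ 88700 W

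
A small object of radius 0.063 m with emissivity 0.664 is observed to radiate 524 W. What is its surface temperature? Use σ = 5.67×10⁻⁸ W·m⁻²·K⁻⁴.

T ≈ 727 K

A = 4πr² = 4π × (0.063)² = 0.0499 m².
From P = εσAT⁴, T = (P / εσA)^(1/4) = (524 / (0.664 × 5.67×10⁻⁸ × 0.0499))^(1/4).
T = (2.79×10^11)^(1/4) = 727 K.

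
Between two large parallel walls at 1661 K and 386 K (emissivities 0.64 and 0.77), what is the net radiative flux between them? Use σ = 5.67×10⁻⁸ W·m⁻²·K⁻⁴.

For two large parallel gray plates, q = σ(T₁⁴ − T₂⁴) / (1/ε₁ + 1/ε₂ − 1).
1/ε₁ + 1/ε₂ − 1 = 1/0.64 + 1/0.77 − 1 = 1.861.
T₁⁴ − T₂⁴ = 7.61×10^12 − 2.22×10^10 = 7.59×10^12 K⁴.
q = 5.67×10⁻⁸ × 7.59×10^12 / 1.861 = 2.31×10^5 W/m².

q ≈ 2.31×10^5 W/m²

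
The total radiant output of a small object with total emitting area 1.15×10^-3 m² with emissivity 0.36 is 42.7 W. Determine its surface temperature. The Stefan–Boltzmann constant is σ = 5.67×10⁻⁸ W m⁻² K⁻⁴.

From P = εσAT⁴, T = (P / εσA)^(1/4) = (42.7 / (0.36 × 5.67×10⁻⁸ × 1.15×10^-3))^(1/4).
T = (1.82×10^12)^(1/4) = 1160 K.

T ≈ 1160 K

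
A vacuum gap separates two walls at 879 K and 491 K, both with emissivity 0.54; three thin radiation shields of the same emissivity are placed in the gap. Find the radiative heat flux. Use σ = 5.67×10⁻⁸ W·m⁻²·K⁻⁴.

Each of the 4 gaps contributes resistance (2/ε − 1) = 2/0.54 − 1 = 2.704; total = 10.81.
q = σ(T₁⁴ − T₂⁴) / 10.81 = 5.67×10⁻⁸ × 5.39×10^11 / 10.81 = 2830 W/m².

q ≈ 2830 W/m²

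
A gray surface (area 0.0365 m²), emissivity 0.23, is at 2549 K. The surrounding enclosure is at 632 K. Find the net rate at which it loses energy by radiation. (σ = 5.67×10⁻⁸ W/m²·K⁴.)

Q ≈ 20000 W

Q = εσA(T⁴ − T_s⁴). T⁴ − T_s⁴ = (2549)⁴ − (632)⁴ = 4.22×10^13 − 1.60×10^11 = 4.21×10^13 K⁴.
Q = 0.23 × 5.67×10⁻⁸ × 0.0365 × 4.21×10^13 = 20000 W.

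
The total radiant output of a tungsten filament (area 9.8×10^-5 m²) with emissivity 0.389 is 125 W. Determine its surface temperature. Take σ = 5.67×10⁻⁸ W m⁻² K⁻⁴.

From P = εσAT⁴, T = (P / εσA)^(1/4) = (125 / (0.389 × 5.67×10⁻⁸ × 9.80×10^-5))^(1/4).
T = (5.78×10^13)^(1/4) = 2760 K.

T ≈ 2760 K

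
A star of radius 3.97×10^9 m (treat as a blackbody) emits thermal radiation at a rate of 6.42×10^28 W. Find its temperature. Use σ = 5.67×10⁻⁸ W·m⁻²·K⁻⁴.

A = 4πr² = 4π × (3.97×10^9)² = 1.98×10^20 m².
From P = σAT⁴, T = (P / σA)^(1/4) = (6.42×10^28 / (5.67×10⁻⁸ × 1.98×10^20))^(1/4).
T = (5.72×10^15)^(1/4) = 8700 K.

T ≈ 8700 K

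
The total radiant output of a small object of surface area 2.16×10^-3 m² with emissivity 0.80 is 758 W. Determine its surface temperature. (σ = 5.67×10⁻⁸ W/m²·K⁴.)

From P = εσAT⁴, T = (P / εσA)^(1/4) = (758 / (0.80 × 5.67×10⁻⁸ × 2.16×10^-3))^(1/4).
T = (7.74×10^12)^(1/4) = 1670 K.

T ≈ 1670 K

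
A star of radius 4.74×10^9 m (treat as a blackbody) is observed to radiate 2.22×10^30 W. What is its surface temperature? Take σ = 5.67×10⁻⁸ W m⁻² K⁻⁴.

T ≈ 19300 K

A = 4πr² = 4π × (4.74×10^9)² = 2.82×10^20 m².
From P = σAT⁴, T = (P / σA)^(1/4) = (2.22×10^30 / (5.67×10⁻⁸ × 2.82×10^20))^(1/4).
T = (1.39×10^17)^(1/4) = 19300 K.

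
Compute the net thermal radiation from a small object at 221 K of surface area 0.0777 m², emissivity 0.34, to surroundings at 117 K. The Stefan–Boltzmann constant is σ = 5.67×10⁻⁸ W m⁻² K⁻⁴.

Q ≈ 3.29 W

Q = εσA(T⁴ − T_s⁴). T⁴ − T_s⁴ = (221)⁴ − (117)⁴ = 2.39×10^9 − 1.87×10^8 = 2.20×10^9 K⁴.
Q = 0.34 × 5.67×10⁻⁸ × 0.0777 × 2.20×10^9 = 3.29 W.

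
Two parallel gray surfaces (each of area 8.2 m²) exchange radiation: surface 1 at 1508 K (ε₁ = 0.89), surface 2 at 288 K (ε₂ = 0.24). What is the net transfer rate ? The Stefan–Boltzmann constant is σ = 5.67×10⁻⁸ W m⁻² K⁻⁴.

Q ≈ 5.60×10^5 W

For two large parallel gray plates, q = σ(T₁⁴ − T₂⁴) / (1/ε₁ + 1/ε₂ − 1).
1/ε₁ + 1/ε₂ − 1 = 1/0.89 + 1/0.24 − 1 = 4.290.
T₁⁴ − T₂⁴ = 5.17×10^12 − 6.88×10^9 = 5.16×10^12 K⁴.
q = 5.67×10⁻⁸ × 5.16×10^12 / 4.290 = 68300 W/m².
Q = q·A = 68300 × 8.2 = 5.60×10^5 W.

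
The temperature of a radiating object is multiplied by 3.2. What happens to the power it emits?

factor ≈ 105

P ∝ T⁴, so the power scales as (3.2)⁴ = 105.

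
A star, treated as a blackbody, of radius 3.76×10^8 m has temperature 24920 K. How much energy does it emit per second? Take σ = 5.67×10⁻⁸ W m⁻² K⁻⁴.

A = 4πr² = 4π × (3.76×10^8)² = 1.78×10^18 m².
P = σAT⁴ = 5.67×10⁻⁸ × 1.78×10^18 × (24920)⁴ = 5.67×10⁻⁸ × 1.78×10^18 × 3.86×10^17.
P = 3.88×10^28 W.

P ≈ 3.88×10^28 W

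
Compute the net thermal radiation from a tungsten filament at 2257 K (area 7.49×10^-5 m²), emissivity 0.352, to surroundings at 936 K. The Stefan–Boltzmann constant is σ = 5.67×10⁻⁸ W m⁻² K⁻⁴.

Q = εσA(T⁴ − T_s⁴). T⁴ − T_s⁴ = (2257)⁴ − (936)⁴ = 2.59×10^13 − 7.68×10^11 = 2.52×10^13 K⁴.
Q = 0.352 × 5.67×10⁻⁸ × 7.49×10^-5 × 2.52×10^13 = 37.6 W.

Q ≈ 37.6 W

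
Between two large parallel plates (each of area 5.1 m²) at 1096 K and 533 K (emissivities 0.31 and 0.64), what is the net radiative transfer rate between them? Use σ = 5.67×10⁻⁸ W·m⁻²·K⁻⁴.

For two large parallel gray plates, q = σ(T₁⁴ − T₂⁴) / (1/ε₁ + 1/ε₂ − 1).
1/ε₁ + 1/ε₂ − 1 = 1/0.31 + 1/0.64 − 1 = 3.788.
T₁⁴ − T₂⁴ = 1.44×10^12 − 8.07×10^10 = 1.36×10^12 K⁴.
q = 5.67×10⁻⁸ × 1.36×10^12 / 3.788 = 20400 W/m².
Q = q·A = 20400 × 5.1 = 1.04×10^5 W.

Q ≈ 1.04×10^5 W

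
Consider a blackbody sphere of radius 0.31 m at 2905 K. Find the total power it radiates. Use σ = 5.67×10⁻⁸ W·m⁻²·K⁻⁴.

P ≈ 4.88×10^6 W

A = 4πr² = 4π × (0.31)² = 1.21 m².
P = σAT⁴ = 5.67×10⁻⁸ × 1.21 × (2905)⁴ = 5.67×10⁻⁸ × 1.21 × 7.12×10^13.
P = 4.88×10^6 W.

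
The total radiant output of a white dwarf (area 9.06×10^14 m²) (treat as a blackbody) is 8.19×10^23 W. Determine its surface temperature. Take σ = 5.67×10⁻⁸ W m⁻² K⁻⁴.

From P = σAT⁴, T = (P / σA)^(1/4) = (8.19×10^23 / (5.67×10⁻⁸ × 9.06×10^14))^(1/4).
T = (1.59×10^16)^(1/4) = 11200 K.

T ≈ 11200 K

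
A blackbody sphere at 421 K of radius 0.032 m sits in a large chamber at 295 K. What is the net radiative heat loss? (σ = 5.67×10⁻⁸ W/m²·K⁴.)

A = 4πr² = 4π × (0.032)² = 0.0129 m².
Q = σA(T⁴ − T_s⁴). T⁴ − T_s⁴ = (421)⁴ − (295)⁴ = 3.14×10^10 − 7.57×10^9 = 2.38×10^10 K⁴.
Q = 5.67×10⁻⁸ × 0.0129 × 2.38×10^10 = 17.4 W.

Q ≈ 17.4 W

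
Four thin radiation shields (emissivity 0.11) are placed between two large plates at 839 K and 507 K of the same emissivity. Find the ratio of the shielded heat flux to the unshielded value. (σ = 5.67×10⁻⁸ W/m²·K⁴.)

ratio ≈ 0.200

With N identical shields there are N+1 = 5 gaps in series, each with the same radiative resistance, so the flux falls to 1/(N+1) of its unshielded value.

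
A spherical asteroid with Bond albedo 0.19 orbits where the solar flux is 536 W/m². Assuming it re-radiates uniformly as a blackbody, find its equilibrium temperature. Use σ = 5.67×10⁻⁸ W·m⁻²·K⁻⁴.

T ≈ 209 K

Power absorbed = (1−a)S·πR²; power emitted = 4πR²σT⁴. Equating and cancelling πR²:
T = ((1−a)S / 4σ)^(1/4) = (434 / (4 × 5.67×10⁻⁸))^(1/4) = (1.91×10^9)^(1/4).
T = 209 K.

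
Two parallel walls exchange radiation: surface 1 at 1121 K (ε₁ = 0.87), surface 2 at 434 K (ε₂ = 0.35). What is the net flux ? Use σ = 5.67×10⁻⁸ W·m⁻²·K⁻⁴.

q ≈ 29100 W/m²

For two large parallel gray plates, q = σ(T₁⁴ − T₂⁴) / (1/ε₁ + 1/ε₂ − 1).
1/ε₁ + 1/ε₂ − 1 = 1/0.87 + 1/0.35 − 1 = 3.007.
T₁⁴ − T₂⁴ = 1.58×10^12 − 3.55×10^10 = 1.54×10^12 K⁴.
q = 5.67×10⁻⁸ × 1.54×10^12 / 3.007 = 29100 W/m².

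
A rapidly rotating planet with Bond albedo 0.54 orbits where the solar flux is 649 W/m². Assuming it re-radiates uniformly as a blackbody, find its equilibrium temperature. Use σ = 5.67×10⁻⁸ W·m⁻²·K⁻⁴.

Power absorbed = (1−a)S·πR²; power emitted = 4πR²σT⁴. Equating and cancelling πR²:
T = ((1−a)S / 4σ)^(1/4) = (299 / (4 × 5.67×10⁻⁸))^(1/4) = (1.32×10^9)^(1/4).
T = 190 K.

T ≈ 190 K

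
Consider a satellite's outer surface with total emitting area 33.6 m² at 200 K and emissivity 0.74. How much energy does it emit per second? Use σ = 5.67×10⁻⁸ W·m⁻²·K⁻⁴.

P ≈ 2260 W

Stefan–Boltzmann: P = εσAT⁴ = 0.74 × 5.67×10⁻⁸ × 33.6 × (200)⁴ = 0.74 × 5.67×10⁻⁸ × 33.6 × 1.60×10^9.
P = 2260 W.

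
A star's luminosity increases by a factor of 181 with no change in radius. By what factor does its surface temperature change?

factor ≈ 3.67

P ∝ T⁴ ⇒ T ∝ P^(1/4), so T scales by (181)^(1/4) = 3.67.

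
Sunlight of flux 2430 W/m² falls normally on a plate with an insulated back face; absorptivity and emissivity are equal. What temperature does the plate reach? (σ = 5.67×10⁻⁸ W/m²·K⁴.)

T ≈ 455 K

Absorbed flux αS = emitted flux εσT⁴ (one radiating face); with α = ε, T = (S/σ)^(1/4).
T = (2430 / 5.67×10⁻⁸)^(1/4) = (4.29×10^10)^(1/4).
T = 455 K.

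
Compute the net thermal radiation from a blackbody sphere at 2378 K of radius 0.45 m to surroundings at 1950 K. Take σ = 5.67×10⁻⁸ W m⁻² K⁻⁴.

A = 4πr² = 4π × (0.45)² = 2.54 m².
Q = σA(T⁴ − T_s⁴). T⁴ − T_s⁴ = (2378)⁴ − (1950)⁴ = 3.20×10^13 − 1.45×10^13 = 1.75×10^13 K⁴.
Q = 5.67×10⁻⁸ × 2.54 × 1.75×10^13 = 2.53×10^6 W.

Q ≈ 2.53×10^6 W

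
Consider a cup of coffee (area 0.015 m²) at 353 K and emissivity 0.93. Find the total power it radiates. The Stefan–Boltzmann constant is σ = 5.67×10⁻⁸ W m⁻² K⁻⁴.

P = εσAT⁴ = 0.93 × 5.67×10⁻⁸ × 0.0150 × (353)⁴ = 0.93 × 5.67×10⁻⁸ × 0.0150 × 1.55×10^10.
P = 12.3 W.

P ≈ 12.3 W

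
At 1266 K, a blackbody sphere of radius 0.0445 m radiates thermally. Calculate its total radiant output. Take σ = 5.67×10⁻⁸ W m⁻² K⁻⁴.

P ≈ 3620 W

A = 4πr² = 4π × (0.0445)² = 0.0249 m².
P = σAT⁴ = 5.67×10⁻⁸ × 0.0249 × (1266)⁴ = 5.67×10⁻⁸ × 0.0249 × 2.57×10^12.
P = 3620 W.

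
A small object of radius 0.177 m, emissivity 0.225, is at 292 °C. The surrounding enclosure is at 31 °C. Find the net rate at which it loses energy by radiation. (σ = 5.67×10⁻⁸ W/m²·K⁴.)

A = 4πr² = 4π × (0.177)² = 0.394 m².
Convert: 292 °C = 565 K; 31 °C = 304 K.
Q = εσA(T⁴ − T_s⁴). T⁴ − T_s⁴ = (565)⁴ − (304)⁴ = 1.02×10^11 − 8.54×10^9 = 9.34×10^10 K⁴.
Q = 0.225 × 5.67×10⁻⁸ × 0.394 × 9.34×10^10 = 469 W.

Q ≈ 469 W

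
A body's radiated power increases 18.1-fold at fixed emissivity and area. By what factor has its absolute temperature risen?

factor ≈ 2.06

P ∝ T⁴ ⇒ T ∝ P^(1/4), so T scales by (18.1)^(1/4) = 2.06.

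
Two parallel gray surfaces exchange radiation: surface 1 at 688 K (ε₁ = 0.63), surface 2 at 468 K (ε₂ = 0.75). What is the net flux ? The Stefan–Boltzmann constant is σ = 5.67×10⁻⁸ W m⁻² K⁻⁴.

For two large parallel gray plates, q = σ(T₁⁴ − T₂⁴) / (1/ε₁ + 1/ε₂ − 1).
1/ε₁ + 1/ε₂ − 1 = 1/0.63 + 1/0.75 − 1 = 1.921.
T₁⁴ − T₂⁴ = 2.24×10^11 − 4.80×10^10 = 1.76×10^11 K⁴.
q = 5.67×10⁻⁸ × 1.76×10^11 / 1.921 = 5200 W/m².

q ≈ 5200 W/m²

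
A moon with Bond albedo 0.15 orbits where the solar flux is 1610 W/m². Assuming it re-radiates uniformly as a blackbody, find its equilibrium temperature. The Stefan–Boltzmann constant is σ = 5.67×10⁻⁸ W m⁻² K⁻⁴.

Power absorbed = (1−a)S·πR²; power emitted = 4πR²σT⁴. Equating and cancelling πR²:
T = ((1−a)S / 4σ)^(1/4) = (1370 / (4 × 5.67×10⁻⁸))^(1/4) = (6.03×10^9)^(1/4).
T = 279 K.

T ≈ 279 K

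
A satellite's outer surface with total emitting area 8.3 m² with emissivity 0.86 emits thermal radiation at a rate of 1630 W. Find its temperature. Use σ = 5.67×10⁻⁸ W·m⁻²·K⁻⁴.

From P = εσAT⁴, T = (P / εσA)^(1/4) = (1630 / (0.86 × 5.67×10⁻⁸ × 8.30))^(1/4).
T = (4.03×10^9)^(1/4) = 252 K.

T ≈ 252 K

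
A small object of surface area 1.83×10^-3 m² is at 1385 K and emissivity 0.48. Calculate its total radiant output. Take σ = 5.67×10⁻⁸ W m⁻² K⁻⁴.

P ≈ 183 W

P = εσAT⁴ = 0.48 × 5.67×10⁻⁸ × 1.83×10^-3 × (1385)⁴ = 0.48 × 5.67×10⁻⁸ × 1.83×10^-3 × 3.68×10^12.
P = 183 W.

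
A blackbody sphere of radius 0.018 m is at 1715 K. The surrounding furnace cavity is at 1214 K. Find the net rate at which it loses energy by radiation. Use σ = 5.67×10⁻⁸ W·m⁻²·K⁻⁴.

A = 4πr² = 4π × (0.018)² = 4.07×10^-3 m².
Q = σA(T⁴ − T_s⁴). T⁴ − T_s⁴ = (1715)⁴ − (1214)⁴ = 8.65×10^12 − 2.17×10^12 = 6.48×10^12 K⁴.
Q = 5.67×10⁻⁸ × 4.07×10^-3 × 6.48×10^12 = 1500 W.

Q ≈ 1500 W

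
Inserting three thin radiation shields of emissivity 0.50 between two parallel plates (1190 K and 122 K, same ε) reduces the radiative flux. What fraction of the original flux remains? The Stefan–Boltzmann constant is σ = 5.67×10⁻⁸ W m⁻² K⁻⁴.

ratio ≈ 0.250

With N identical shields there are N+1 = 4 gaps in series, each with the same radiative resistance, so the flux falls to 1/(N+1) of its unshielded value.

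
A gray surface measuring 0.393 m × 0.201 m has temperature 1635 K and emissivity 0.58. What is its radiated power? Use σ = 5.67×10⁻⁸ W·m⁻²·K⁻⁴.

A = 0.393 × 0.201 = 0.0790 m².
P = εσAT⁴ = 0.58 × 5.67×10⁻⁸ × 0.0790 × (1635)⁴ = 0.58 × 5.67×10⁻⁸ × 0.0790 × 7.15×10^12.
P = 18600 W.

P ≈ 18600 W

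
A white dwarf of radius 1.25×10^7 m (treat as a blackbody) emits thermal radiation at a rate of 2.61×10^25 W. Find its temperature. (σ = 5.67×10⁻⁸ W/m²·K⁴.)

T ≈ 22000 K

A = 4πr² = 4π × (1.25×10^7)² = 1.96×10^15 m².
From P = σAT⁴, T = (P / σA)^(1/4) = (2.61×10^25 / (5.67×10⁻⁸ × 1.96×10^15))^(1/4).
T = (2.34×10^17)^(1/4) = 22000 K.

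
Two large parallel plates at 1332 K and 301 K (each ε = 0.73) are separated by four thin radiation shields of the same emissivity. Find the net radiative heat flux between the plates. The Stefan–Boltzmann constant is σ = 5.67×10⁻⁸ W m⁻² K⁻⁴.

Each of the 5 gaps contributes resistance (2/ε − 1) = 2/0.73 − 1 = 1.740; total = 8.699.
q = σ(T₁⁴ − T₂⁴) / 8.699 = 5.67×10⁻⁸ × 3.14×10^12 / 8.699 = 20500 W/m².

q ≈ 20500 W/m²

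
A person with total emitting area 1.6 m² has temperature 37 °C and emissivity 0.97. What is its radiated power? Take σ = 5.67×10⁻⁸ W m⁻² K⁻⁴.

P ≈ 813 W

37 °C = 310 K.
Stefan–Boltzmann: P = εσAT⁴ = 0.97 × 5.67×10⁻⁸ × 1.60 × (310)⁴ = 0.97 × 5.67×10⁻⁸ × 1.60 × 9.24×10^9.
P = 813 W.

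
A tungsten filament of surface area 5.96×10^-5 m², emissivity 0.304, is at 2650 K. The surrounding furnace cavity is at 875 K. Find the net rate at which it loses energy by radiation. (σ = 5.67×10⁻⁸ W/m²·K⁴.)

Q ≈ 50.1 W

Q = εσA(T⁴ − T_s⁴). T⁴ − T_s⁴ = (2650)⁴ − (875)⁴ = 4.93×10^13 − 5.86×10^11 = 4.87×10^13 K⁴.
Q = 0.304 × 5.67×10⁻⁸ × 5.96×10^-5 × 4.87×10^13 = 50.1 W.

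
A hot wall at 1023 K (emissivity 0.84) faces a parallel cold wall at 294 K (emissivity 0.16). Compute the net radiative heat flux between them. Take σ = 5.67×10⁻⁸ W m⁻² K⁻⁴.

q ≈ 9580 W/m²

For two large parallel gray plates, q = σ(T₁⁴ − T₂⁴) / (1/ε₁ + 1/ε₂ − 1).
1/ε₁ + 1/ε₂ − 1 = 1/0.84 + 1/0.16 − 1 = 6.440.
T₁⁴ − T₂⁴ = 1.10×10^12 − 7.47×10^9 = 1.09×10^12 K⁴.
q = 5.67×10⁻⁸ × 1.09×10^12 / 6.440 = 9580 W/m².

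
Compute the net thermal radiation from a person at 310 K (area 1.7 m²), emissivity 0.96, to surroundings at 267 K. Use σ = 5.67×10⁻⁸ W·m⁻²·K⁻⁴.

Q = εσA(T⁴ − T_s⁴). T⁴ − T_s⁴ = (310)⁴ − (267)⁴ = 9.24×10^9 − 5.08×10^9 = 4.15×10^9 K⁴.
Q = 0.96 × 5.67×10⁻⁸ × 1.70 × 4.15×10^9 = 384 W.

Q ≈ 384 W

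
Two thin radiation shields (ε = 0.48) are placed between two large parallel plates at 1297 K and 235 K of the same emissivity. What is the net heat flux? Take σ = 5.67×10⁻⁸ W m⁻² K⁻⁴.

Each of the 3 gaps contributes resistance (2/ε − 1) = 2/0.48 − 1 = 3.167; total = 9.500.
q = σ(T₁⁴ − T₂⁴) / 9.500 = 5.67×10⁻⁸ × 2.83×10^12 / 9.500 = 16900 W/m².

q ≈ 16900 W/m²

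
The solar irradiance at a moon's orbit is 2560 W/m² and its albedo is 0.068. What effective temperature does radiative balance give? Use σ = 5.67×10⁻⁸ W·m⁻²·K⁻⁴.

T ≈ 320 K

Power absorbed = (1−a)S·πR²; power emitted = 4πR²σT⁴. Equating and cancelling πR²:
T = ((1−a)S / 4σ)^(1/4) = (2390 / (4 × 5.67×10⁻⁸))^(1/4) = (1.05×10^10)^(1/4).
T = 320 K.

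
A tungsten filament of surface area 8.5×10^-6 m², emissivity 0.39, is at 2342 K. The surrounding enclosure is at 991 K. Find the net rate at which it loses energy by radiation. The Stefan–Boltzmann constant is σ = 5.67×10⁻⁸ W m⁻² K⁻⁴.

Q = εσA(T⁴ − T_s⁴). T⁴ − T_s⁴ = (2342)⁴ − (991)⁴ = 3.01×10^13 − 9.64×10^11 = 2.91×10^13 K⁴.
Q = 0.39 × 5.67×10⁻⁸ × 8.50×10^-6 × 2.91×10^13 = 5.47 W.

Q ≈ 5.47 W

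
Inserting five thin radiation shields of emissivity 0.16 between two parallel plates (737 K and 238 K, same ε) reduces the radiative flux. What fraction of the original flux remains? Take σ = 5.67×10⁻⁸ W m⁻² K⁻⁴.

ratio ≈ 0.167

With N identical shields there are N+1 = 6 gaps in series, each with the same radiative resistance, so the flux falls to 1/(N+1) of its unshielded value.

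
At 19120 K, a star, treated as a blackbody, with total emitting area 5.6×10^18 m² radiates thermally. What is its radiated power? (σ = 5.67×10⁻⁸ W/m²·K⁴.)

P ≈ 4.24×10^28 W

P = σAT⁴ = 5.67×10⁻⁸ × 5.60×10^18 × (19120)⁴ = 5.67×10⁻⁸ × 5.60×10^18 × 1.34×10^17.
P = 4.24×10^28 W.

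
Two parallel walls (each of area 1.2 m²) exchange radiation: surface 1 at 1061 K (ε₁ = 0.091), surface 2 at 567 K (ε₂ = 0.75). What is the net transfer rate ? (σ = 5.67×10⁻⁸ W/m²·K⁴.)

For two large parallel gray plates, q = σ(T₁⁴ − T₂⁴) / (1/ε₁ + 1/ε₂ − 1).
1/ε₁ + 1/ε₂ − 1 = 1/0.091 + 1/0.75 − 1 = 11.32.
T₁⁴ − T₂⁴ = 1.27×10^12 − 1.03×10^11 = 1.16×10^12 K⁴.
q = 5.67×10⁻⁸ × 1.16×10^12 / 11.32 = 5830 W/m².
Q = q·A = 5830 × 1.2 = 6990 W.

Q ≈ 6990 W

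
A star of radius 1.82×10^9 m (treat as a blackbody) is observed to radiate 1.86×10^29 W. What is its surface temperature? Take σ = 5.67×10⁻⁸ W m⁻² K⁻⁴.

A = 4πr² = 4π × (1.82×10^9)² = 4.16×10^19 m².
From P = σAT⁴, T = (P / σA)^(1/4) = (1.86×10^29 / (5.67×10⁻⁸ × 4.16×10^19))^(1/4).
T = (7.88×10^16)^(1/4) = 16800 K.

T ≈ 16800 K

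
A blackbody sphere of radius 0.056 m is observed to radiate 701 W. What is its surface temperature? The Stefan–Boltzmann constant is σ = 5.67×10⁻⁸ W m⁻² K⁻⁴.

A = 4πr² = 4π × (0.056)² = 0.0394 m².
From P = σAT⁴, T = (P / σA)^(1/4) = (701 / (5.67×10⁻⁸ × 0.0394))^(1/4).
T = (3.14×10^11)^(1/4) = 748 K.

T ≈ 748 K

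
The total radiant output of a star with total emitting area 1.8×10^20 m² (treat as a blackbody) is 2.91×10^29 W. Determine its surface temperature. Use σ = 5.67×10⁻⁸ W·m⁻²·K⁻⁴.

From P = σAT⁴, T = (P / σA)^(1/4) = (2.91×10^29 / (5.67×10⁻⁸ × 1.80×10^20))^(1/4).
T = (2.85×10^16)^(1/4) = 13000 K.

T ≈ 13000 K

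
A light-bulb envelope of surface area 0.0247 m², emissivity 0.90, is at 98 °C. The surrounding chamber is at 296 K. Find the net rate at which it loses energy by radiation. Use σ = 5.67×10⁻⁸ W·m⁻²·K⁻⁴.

Convert: 98 °C = 371 K.
Q = εσA(T⁴ − T_s⁴). T⁴ − T_s⁴ = (371)⁴ − (296)⁴ = 1.89×10^10 − 7.68×10^9 = 1.13×10^10 K⁴.
Q = 0.90 × 5.67×10⁻⁸ × 0.0247 × 1.13×10^10 = 14.2 W.

Q ≈ 14.2 W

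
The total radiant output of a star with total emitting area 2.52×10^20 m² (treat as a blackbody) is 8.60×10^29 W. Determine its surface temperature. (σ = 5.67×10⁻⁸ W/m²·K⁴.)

From P = σAT⁴, T = (P / σA)^(1/4) = (8.60×10^29 / (5.67×10⁻⁸ × 2.52×10^20))^(1/4).
T = (6.02×10^16)^(1/4) = 15700 K.

T ≈ 15700 K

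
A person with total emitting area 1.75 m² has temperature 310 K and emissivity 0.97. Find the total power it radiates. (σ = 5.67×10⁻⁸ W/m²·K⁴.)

P = εσAT⁴ = 0.97 × 5.67×10⁻⁸ × 1.75 × (310)⁴ = 0.97 × 5.67×10⁻⁸ × 1.75 × 9.24×10^9.
P = 889 W.

P ≈ 889 W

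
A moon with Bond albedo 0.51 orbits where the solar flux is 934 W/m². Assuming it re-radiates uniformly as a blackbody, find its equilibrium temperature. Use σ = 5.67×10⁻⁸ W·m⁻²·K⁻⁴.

Power absorbed = (1−a)S·πR²; power emitted = 4πR²σT⁴. Equating and cancelling πR²:
T = ((1−a)S / 4σ)^(1/4) = (458 / (4 × 5.67×10⁻⁸))^(1/4) = (2.02×10^9)^(1/4).
T = 212 K.

T ≈ 212 K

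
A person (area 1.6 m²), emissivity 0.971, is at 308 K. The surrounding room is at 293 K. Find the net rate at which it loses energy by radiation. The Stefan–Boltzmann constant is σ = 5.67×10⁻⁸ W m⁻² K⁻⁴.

Q = εσA(T⁴ − T_s⁴). T⁴ − T_s⁴ = (308)⁴ − (293)⁴ = 9.00×10^9 − 7.37×10^9 = 1.63×10^9 K⁴.
Q = 0.971 × 5.67×10⁻⁸ × 1.60 × 1.63×10^9 = 144 W.

Q ≈ 144 W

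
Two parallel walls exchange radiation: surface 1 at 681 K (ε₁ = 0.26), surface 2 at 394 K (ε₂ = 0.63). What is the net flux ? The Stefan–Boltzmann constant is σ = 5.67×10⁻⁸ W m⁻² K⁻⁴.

For two large parallel gray plates, q = σ(T₁⁴ − T₂⁴) / (1/ε₁ + 1/ε₂ − 1).
1/ε₁ + 1/ε₂ − 1 = 1/0.26 + 1/0.63 − 1 = 4.433.
T₁⁴ − T₂⁴ = 2.15×10^11 − 2.41×10^10 = 1.91×10^11 K⁴.
q = 5.67×10⁻⁸ × 1.91×10^11 / 4.433 = 2440 W/m².

q ≈ 2440 W/m²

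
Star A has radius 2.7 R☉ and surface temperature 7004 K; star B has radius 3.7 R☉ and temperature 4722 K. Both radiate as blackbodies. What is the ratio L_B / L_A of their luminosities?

L_B/L_A ≈ 0.388

L = 4πR²σT⁴ ∝ R²T⁴, so L_B/L_A = (3.7/2.7)² × (4722/7004)⁴ = 1.88 × 0.207 = 0.388.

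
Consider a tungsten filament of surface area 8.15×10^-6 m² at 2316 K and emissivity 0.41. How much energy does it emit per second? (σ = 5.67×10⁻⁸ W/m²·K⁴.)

P ≈ 5.45 W

P = εσAT⁴ = 0.41 × 5.67×10⁻⁸ × 8.15×10^-6 × (2316)⁴ = 0.41 × 5.67×10⁻⁸ × 8.15×10^-6 × 2.88×10^13.
P = 5.45 W.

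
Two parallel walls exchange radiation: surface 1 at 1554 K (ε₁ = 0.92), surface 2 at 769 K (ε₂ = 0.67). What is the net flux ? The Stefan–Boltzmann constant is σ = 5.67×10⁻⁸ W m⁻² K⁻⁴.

q ≈ 1.97×10^5 W/m²

For two large parallel gray plates, q = σ(T₁⁴ − T₂⁴) / (1/ε₁ + 1/ε₂ − 1).
1/ε₁ + 1/ε₂ − 1 = 1/0.92 + 1/0.67 − 1 = 1.579.
T₁⁴ − T₂⁴ = 5.83×10^12 − 3.50×10^11 = 5.48×10^12 K⁴.
q = 5.67×10⁻⁸ × 5.48×10^12 / 1.579 = 1.97×10^5 W/m².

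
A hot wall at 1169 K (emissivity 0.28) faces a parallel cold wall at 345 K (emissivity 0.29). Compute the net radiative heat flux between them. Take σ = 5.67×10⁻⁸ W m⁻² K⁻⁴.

q ≈ 17500 W/m²

For two large parallel gray plates, q = σ(T₁⁴ − T₂⁴) / (1/ε₁ + 1/ε₂ − 1).
1/ε₁ + 1/ε₂ − 1 = 1/0.28 + 1/0.29 − 1 = 6.020.
T₁⁴ − T₂⁴ = 1.87×10^12 − 1.42×10^10 = 1.85×10^12 K⁴.
q = 5.67×10⁻⁸ × 1.85×10^12 / 6.020 = 17500 W/m².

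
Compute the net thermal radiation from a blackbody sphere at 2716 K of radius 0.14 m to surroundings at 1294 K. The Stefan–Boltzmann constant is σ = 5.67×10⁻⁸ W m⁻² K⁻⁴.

Q ≈ 7.21×10^5 W

A = 4πr² = 4π × (0.14)² = 0.246 m².
Q = σA(T⁴ − T_s⁴). T⁴ − T_s⁴ = (2716)⁴ − (1294)⁴ = 5.44×10^13 − 2.80×10^12 = 5.16×10^13 K⁴.
Q = 5.67×10⁻⁸ × 0.246 × 5.16×10^13 = 7.21×10^5 W.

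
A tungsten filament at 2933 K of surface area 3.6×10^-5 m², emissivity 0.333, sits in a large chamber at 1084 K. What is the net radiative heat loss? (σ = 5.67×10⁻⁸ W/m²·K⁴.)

Q = εσA(T⁴ − T_s⁴). T⁴ − T_s⁴ = (2933)⁴ − (1084)⁴ = 7.40×10^13 − 1.38×10^12 = 7.26×10^13 K⁴.
Q = 0.333 × 5.67×10⁻⁸ × 3.60×10^-5 × 7.26×10^13 = 49.4 W.

Q ≈ 49.4 W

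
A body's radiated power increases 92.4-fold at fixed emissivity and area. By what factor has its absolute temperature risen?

factor ≈ 3.10

P ∝ T⁴ ⇒ T ∝ P^(1/4), so T scales by (92.4)^(1/4) = 3.10.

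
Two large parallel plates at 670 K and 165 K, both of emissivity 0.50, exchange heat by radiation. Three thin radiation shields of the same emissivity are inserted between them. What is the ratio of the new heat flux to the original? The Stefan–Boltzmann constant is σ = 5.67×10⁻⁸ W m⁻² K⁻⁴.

ratio ≈ 0.250

With N identical shields there are N+1 = 4 gaps in series, each with the same radiative resistance, so the flux falls to 1/(N+1) of its unshielded value.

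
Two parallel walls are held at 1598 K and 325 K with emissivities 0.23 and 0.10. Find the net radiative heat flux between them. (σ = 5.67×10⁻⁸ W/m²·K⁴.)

For two large parallel gray plates, q = σ(T₁⁴ − T₂⁴) / (1/ε₁ + 1/ε₂ − 1).
1/ε₁ + 1/ε₂ − 1 = 1/0.23 + 1/0.10 − 1 = 13.35.
T₁⁴ − T₂⁴ = 6.52×10^12 − 1.12×10^10 = 6.51×10^12 K⁴.
q = 5.67×10⁻⁸ × 6.51×10^12 / 13.35 = 27700 W/m².

q ≈ 27700 W/m²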